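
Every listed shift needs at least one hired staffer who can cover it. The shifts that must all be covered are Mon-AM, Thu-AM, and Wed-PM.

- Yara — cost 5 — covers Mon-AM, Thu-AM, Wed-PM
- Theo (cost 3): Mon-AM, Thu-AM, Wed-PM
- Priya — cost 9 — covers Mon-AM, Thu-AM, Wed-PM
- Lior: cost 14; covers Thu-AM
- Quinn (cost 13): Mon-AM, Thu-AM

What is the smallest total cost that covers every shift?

3

Theo alone covers Mon-AM, Thu-AM, Wed-PM — every shift.
Total cost: 3.
No cover costs less than 3.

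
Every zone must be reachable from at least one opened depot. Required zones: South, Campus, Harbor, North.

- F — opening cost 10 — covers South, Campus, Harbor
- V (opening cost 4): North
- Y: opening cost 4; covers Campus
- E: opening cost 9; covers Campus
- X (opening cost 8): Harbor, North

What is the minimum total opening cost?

This is an integer covering problem.
Choose F and V: together they cover South, Campus, Harbor, North — every zone.
Total opening cost: 10 + 4 = 14.
No cover costs less than 14.

14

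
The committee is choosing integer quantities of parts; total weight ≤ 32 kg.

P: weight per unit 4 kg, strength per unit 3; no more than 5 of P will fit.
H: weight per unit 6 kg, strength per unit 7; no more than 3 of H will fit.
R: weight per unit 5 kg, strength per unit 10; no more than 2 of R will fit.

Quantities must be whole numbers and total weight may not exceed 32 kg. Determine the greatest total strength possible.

44

This is a bounded integer knapsack.
R has the best ratio (10/5); taking only R gives at most 2×10 = 20 (stopped by the supply cap of 2).
Mixing does better — 1×P, 3×H, and 2×R: weight 32 ≤ 32, strength 1·3 + 3·7 + 2·10 = 44.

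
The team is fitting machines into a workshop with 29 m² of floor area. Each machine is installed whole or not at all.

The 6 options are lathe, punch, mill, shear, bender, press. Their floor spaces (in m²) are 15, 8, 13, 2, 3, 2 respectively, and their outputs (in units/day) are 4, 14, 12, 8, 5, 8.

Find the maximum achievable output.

47

punch + mill + shear + bender: floor space 8 + 13 + 2 + 3 = 26 ≤ 29, output 14 + 12 + 8 + 5 = 39.
punch + mill + shear + press: floor space 8 + 13 + 2 + 2 = 25 ≤ 29, output 14 + 12 + 8 + 8 = 42.
punch + mill + shear + bender + press: floor space 8 + 13 + 2 + 3 + 2 = 28 ≤ 29, output 14 + 12 + 8 + 5 + 8 = 47.
Best is punch, mill, shear, bender, and press with total output 47.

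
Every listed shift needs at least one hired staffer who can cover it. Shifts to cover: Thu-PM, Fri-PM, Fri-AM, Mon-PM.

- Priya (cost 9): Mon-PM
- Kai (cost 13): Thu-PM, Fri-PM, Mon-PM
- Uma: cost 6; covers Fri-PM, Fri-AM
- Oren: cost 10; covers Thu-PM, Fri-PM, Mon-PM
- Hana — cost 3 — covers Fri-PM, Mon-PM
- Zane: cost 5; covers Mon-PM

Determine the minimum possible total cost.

The greedy cost-per-new-shift heuristic would pick Hana, Uma, and Oren for 19, but a cheaper cover exists.
Choose Uma and Oren: together they cover Thu-PM, Fri-PM, Fri-AM, Mon-PM — every shift.
Total cost: 6 + 10 = 16.
No cover costs less than 16.

16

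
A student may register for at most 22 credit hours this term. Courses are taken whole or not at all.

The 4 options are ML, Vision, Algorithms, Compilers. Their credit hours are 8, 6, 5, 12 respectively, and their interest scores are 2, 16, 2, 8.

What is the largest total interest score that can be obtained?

24

Allowing fractional choices, the relaxed optimum would be about 25.6, but courses are indivisible.
ML + Vision + Algorithms: credit hours 8 + 6 + 5 = 19 ≤ 22, interest score 2 + 16 + 2 = 20.
Vision + Compilers: credit hours 6 + 12 = 18 ≤ 22, interest score 16 + 8 = 24.
Best is Vision and Compilers with total interest score 24.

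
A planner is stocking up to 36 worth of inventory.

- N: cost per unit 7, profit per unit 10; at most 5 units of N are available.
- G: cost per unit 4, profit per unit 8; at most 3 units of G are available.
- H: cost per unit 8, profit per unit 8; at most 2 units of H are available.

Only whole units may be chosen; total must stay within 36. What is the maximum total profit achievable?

This is a bounded integer knapsack.
4×N and 2×G: cost 36 ≤ 36, profit 4·10 + 2·8 = 56.
3×N and 3×G: cost 33 ≤ 36, profit 3·10 + 3·8 = 54.
Best is 56.

56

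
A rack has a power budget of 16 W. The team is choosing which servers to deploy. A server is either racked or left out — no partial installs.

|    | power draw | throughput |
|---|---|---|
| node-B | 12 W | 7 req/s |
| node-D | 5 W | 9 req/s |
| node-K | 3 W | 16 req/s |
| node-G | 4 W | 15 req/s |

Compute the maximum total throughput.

40

Allowing fractional choices, the relaxed optimum would be about 42.3, but servers are indivisible.
node-D + node-K: power draw 5 + 3 = 8 ≤ 16, throughput 9 + 16 = 25.
node-D + node-K + node-G: power draw 5 + 3 + 4 = 12 ≤ 16, throughput 9 + 16 + 15 = 40.
node-K + node-G: power draw 3 + 4 = 7 ≤ 16, throughput 16 + 15 = 31.
Best is node-D, node-K, and node-G with total throughput 40.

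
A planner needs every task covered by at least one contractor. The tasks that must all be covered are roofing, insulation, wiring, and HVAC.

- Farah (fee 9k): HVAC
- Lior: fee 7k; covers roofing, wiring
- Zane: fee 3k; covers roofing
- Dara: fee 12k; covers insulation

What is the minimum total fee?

Choose Farah, Lior, and Dara: together they cover roofing, insulation, wiring, HVAC — every task.
Total fee: 9 + 7 + 12 = 28.

28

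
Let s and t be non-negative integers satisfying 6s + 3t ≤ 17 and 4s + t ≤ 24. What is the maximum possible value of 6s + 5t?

(s,t)=(0,5): 6·0+3·5=15≤17, 4·0+1·5=5≤24, objective 25.
(s,t)=(0,4): 6·0+3·4=12≤17, 4·0+1·4=4≤24, objective 20.
The best lattice point is (0,5), giving 25.

25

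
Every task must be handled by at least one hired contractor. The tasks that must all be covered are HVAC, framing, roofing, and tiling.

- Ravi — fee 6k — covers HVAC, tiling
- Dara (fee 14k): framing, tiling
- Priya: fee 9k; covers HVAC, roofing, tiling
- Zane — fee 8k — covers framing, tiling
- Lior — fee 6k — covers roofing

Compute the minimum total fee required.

17

This is an integer covering problem.
The greedy cost-per-new-task heuristic would pick Ravi, Lior, and Zane for 20, but a cheaper cover exists.
Choose Priya and Zane: together they cover HVAC, framing, roofing, tiling — every task.
Total fee: 9 + 8 = 17.
No cover costs less than 17.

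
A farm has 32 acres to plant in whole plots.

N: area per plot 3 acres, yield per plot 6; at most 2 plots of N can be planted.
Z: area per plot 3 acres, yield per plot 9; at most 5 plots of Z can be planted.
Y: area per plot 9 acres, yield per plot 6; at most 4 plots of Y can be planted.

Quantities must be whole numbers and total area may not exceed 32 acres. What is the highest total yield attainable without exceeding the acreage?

63

Take 2×N, 5×Z, and 1×Y: area 30 ≤ 32, yield 2·6 + 5·9 + 1·6 = 63.
Z has the best ratio (9/3) and is taken to its limit of 5; remaining capacity is filled optimally with the others.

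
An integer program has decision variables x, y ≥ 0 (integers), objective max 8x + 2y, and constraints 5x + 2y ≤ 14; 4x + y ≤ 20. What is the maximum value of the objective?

Relaxing integrality, the LP optimum is 22.40 at (x,y) = (2.8, 0), which is not an integer point.
(x,y)=(2,2): 5·2+2·2=14≤14, 4·2+1·2=10≤20, objective 20.
(x,y)=(2,1): 5·2+2·1=12≤14, 4·2+1·1=9≤20, objective 18.
Maximum is 20 at (x,y)=(2,2).

20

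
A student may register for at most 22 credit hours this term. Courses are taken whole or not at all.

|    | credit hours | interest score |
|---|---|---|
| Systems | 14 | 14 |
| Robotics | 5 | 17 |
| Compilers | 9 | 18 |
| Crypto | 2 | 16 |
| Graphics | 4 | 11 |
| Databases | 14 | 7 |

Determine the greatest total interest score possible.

62

Allowing fractional choices, the relaxed optimum would be about 64.0, but courses are indivisible.
Robotics + Compilers + Crypto: credit hours 5 + 9 + 2 = 16 ≤ 22, interest score 17 + 18 + 16 = 51.
Systems + Robotics + Crypto: credit hours 14 + 5 + 2 = 21 ≤ 22, interest score 14 + 17 + 16 = 47.
Robotics + Compilers + Crypto + Graphics: credit hours 5 + 9 + 2 + 4 = 20 ≤ 22, interest score 17 + 18 + 16 + 11 = 62.
Best is Robotics, Compilers, Crypto, and Graphics with total interest score 62.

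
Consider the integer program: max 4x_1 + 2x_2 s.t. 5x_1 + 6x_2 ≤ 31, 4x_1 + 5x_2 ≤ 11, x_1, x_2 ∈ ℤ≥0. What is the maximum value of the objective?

The continuous relaxation peaks at (2.75, 0) with value 11.00; rounding to a feasible lattice point costs some objective.
(x_1,x_2)=(2,0): 5·2+6·0=10≤31, 4·2+5·0=8≤11, objective 8.
(x_1,x_2)=(1,1): 5·1+6·1=11≤31, 4·1+5·1=9≤11, objective 6.
(x_1,x_2)=(1,0): 5·1+6·0=5≤31, 4·1+5·0=4≤11, objective 4.
No feasible integer point exceeds 8.

8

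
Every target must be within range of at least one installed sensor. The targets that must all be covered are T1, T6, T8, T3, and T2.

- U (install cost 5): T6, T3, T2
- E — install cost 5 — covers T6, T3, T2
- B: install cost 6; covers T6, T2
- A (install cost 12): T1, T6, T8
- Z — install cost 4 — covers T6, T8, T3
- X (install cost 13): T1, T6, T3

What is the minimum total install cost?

The greedy cost-per-new-target heuristic would pick Z, U, and A for 21, but a cheaper cover exists.
Choose U and A: together they cover T1, T6, T8, T3, T2 — every target.
Total install cost: 5 + 12 = 17.
No cover costs less than 17.

17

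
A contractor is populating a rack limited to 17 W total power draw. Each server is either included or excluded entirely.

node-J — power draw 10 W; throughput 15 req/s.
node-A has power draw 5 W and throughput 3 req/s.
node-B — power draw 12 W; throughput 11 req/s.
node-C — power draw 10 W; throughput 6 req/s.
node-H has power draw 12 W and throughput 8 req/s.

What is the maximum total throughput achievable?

18

Take node-J and node-A: power draw 10 + 5 = 15 ≤ 17, throughput 15 + 3 = 18.
No other feasible combination does better.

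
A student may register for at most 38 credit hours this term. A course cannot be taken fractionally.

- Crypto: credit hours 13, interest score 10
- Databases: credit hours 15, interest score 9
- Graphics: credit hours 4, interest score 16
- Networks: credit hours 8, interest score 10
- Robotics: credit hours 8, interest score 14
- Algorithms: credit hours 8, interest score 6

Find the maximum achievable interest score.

50

Graphics + Networks + Robotics + Algorithms: credit hours 4 + 8 + 8 + 8 = 28 ≤ 38, interest score 16 + 10 + 14 + 6 = 46.
Databases + Graphics + Networks + Robotics: credit hours 15 + 4 + 8 + 8 = 35 ≤ 38, interest score 9 + 16 + 10 + 14 = 49.
Crypto + Graphics + Networks + Robotics: credit hours 13 + 4 + 8 + 8 = 33 ≤ 38, interest score 10 + 16 + 10 + 14 = 50.
Best is Crypto, Graphics, Networks, and Robotics with total interest score 50.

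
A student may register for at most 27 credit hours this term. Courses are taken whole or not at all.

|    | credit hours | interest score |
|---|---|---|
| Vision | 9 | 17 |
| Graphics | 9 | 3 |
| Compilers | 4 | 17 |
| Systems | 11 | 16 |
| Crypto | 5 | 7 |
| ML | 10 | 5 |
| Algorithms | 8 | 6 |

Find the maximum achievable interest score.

Allowing fractional choices, the relaxed optimum would be about 54.2, but courses are indivisible.
Vision + Compilers + Crypto + Algorithms: credit hours 9 + 4 + 5 + 8 = 26 ≤ 27, interest score 17 + 17 + 7 + 6 = 47.
Vision + Compilers + Systems: credit hours 9 + 4 + 11 = 24 ≤ 27, interest score 17 + 17 + 16 = 50.
Best is Vision, Compilers, and Systems with total interest score 50.

50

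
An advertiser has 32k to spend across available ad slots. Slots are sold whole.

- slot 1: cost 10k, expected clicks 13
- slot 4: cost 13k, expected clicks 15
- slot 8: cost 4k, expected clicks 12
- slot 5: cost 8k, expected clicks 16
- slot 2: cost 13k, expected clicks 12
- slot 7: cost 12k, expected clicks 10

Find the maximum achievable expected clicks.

slot 4 + slot 8 + slot 5: cost 13 + 4 + 8 = 25 ≤ 32, expected clicks 15 + 12 + 16 = 43.
slot 1 + slot 4 + slot 5: cost 10 + 13 + 8 = 31 ≤ 32, expected clicks 13 + 15 + 16 = 44.
slot 1 + slot 8 + slot 5: cost 10 + 4 + 8 = 22 ≤ 32, expected clicks 13 + 12 + 16 = 41.
Best is slot 1, slot 4, and slot 5 with total expected clicks 44.

44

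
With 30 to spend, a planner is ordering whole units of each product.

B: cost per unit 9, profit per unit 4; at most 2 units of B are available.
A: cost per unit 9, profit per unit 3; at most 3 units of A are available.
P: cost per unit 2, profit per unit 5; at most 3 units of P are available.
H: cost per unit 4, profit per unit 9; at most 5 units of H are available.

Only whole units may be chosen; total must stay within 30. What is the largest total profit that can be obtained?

60

P has the best ratio (5/2); taking only P gives at most 3×5 = 15 (stopped by the supply cap of 3).
Mixing does better — 3×P and 5×H: cost 26 ≤ 30, profit 3·5 + 5·9 = 60.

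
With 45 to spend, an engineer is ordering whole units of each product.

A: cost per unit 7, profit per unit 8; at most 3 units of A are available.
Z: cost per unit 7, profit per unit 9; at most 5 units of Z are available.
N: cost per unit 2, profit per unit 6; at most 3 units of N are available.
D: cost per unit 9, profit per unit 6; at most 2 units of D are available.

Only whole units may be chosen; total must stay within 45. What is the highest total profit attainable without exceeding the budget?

63

N has the best ratio (6/2); taking only N gives at most 3×6 = 18 (stopped by the supply cap of 3).
Mixing does better — 5×Z and 3×N: cost 41 ≤ 45, profit 5·9 + 3·6 = 63.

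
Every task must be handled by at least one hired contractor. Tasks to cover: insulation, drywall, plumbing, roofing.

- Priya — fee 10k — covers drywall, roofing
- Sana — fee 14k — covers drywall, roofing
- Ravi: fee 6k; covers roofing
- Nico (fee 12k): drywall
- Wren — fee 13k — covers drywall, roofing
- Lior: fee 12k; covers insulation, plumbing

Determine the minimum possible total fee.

Choose Priya and Lior: together they cover insulation, drywall, plumbing, roofing — every task.
Total fee: 10 + 12 = 22.
No cover costs less than 22.

22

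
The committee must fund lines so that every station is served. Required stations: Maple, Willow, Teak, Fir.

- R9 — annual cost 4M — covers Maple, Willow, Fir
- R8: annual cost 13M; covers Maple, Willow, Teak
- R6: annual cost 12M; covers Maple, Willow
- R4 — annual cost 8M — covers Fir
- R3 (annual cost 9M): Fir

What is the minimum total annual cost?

17

Choose R9 and R8: together they cover Maple, Willow, Teak, Fir — every station.
Total annual cost: 4 + 13 = 17.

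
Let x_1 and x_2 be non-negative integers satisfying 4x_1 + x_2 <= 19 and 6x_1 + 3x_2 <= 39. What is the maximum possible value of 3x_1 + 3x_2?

39

(x_1,x_2)=(0,13) is feasible, giving 39.
(x_1,x_2)=(0,12) is feasible, giving 36.
Maximum is 39 at (x_1,x_2)=(0,13).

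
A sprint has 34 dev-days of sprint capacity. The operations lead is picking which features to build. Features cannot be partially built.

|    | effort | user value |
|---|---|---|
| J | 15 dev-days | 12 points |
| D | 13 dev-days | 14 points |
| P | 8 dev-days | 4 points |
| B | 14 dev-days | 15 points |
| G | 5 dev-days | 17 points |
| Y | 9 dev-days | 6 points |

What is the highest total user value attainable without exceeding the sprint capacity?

46

J + B + G: effort 15 + 14 + 5 = 34 ≤ 34, user value 12 + 15 + 17 = 44.
J + D + G: effort 15 + 13 + 5 = 33 ≤ 34, user value 12 + 14 + 17 = 43.
D + B + G: effort 13 + 14 + 5 = 32 ≤ 34, user value 14 + 15 + 17 = 46.
Best is D, B, and G with total user value 46.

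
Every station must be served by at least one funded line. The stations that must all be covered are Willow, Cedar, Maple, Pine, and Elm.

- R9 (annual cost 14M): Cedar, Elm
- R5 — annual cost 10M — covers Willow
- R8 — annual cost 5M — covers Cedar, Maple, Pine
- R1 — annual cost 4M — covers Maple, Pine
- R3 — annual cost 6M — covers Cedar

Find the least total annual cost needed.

28

The greedy cost-per-new-station heuristic would pick R8, R5, and R9 for 29, but a cheaper cover exists.
Choose R9, R5, and R1: together they cover Willow, Cedar, Maple, Pine, Elm — every station.
Total annual cost: 14 + 10 + 4 = 28.
No cover costs less than 28.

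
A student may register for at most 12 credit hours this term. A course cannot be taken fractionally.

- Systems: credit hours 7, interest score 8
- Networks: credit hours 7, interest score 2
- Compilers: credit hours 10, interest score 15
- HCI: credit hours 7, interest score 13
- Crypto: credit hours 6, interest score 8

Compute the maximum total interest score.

15

Allowing fractional choices, the relaxed optimum would be about 20.5, but courses are indivisible.
HCI: credit hours 7 ≤ 12, interest score 13.
Compilers: credit hours 10 ≤ 12, interest score 15.
Best is Compilers with total interest score 15.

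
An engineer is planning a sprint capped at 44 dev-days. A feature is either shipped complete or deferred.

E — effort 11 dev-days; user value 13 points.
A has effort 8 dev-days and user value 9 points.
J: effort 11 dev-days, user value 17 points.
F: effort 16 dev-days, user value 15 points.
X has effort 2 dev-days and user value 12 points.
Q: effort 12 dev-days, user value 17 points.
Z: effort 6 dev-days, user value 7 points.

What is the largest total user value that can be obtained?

Take E, A, J, X, and Q: effort 11 + 8 + 11 + 2 + 12 = 44 ≤ 44, user value 13 + 9 + 17 + 12 + 17 = 68.
No other feasible combination does better.

68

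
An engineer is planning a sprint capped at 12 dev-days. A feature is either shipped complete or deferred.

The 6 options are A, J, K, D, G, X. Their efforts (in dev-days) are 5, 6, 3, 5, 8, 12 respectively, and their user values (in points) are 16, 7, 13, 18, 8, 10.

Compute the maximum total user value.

34

This is a 0-1 knapsack instance.
Take A and D: effort 5 + 5 = 10 ≤ 12, user value 16 + 18 = 34.
No other feasible combination does better.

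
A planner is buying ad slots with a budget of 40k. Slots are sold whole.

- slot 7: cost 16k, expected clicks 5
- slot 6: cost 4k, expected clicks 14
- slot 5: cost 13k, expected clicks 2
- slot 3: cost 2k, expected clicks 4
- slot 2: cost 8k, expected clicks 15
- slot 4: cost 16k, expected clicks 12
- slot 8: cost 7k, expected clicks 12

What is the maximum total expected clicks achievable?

57

slot 6 + slot 2 + slot 4 + slot 8: cost 4 + 8 + 16 + 7 = 35 ≤ 40, expected clicks 14 + 15 + 12 + 12 = 53.
slot 7 + slot 6 + slot 3 + slot 2 + slot 8: cost 16 + 4 + 2 + 8 + 7 = 37 ≤ 40, expected clicks 5 + 14 + 4 + 15 + 12 = 50.
slot 6 + slot 3 + slot 2 + slot 4 + slot 8: cost 4 + 2 + 8 + 16 + 7 = 37 ≤ 40, expected clicks 14 + 4 + 15 + 12 + 12 = 57.
Best is slot 6, slot 3, slot 2, slot 4, and slot 8 with total expected clicks 57.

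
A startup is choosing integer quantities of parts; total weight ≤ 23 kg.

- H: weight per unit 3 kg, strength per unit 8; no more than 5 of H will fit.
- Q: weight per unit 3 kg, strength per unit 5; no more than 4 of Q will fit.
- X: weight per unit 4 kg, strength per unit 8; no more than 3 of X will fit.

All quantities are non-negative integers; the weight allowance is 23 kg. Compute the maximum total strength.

H has the best ratio (8/3); taking only H gives at most 5×8 = 40 (stopped by the supply cap of 5).
Mixing does better — 5×H and 2×X: weight 23 ≤ 23, strength 5·8 + 2·8 = 56.

56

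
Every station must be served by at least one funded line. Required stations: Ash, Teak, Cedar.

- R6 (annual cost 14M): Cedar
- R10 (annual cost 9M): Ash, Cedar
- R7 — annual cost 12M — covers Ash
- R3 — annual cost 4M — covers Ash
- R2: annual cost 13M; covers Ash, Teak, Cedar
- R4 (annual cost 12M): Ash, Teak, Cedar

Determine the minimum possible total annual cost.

The greedy cost-per-new-station heuristic would pick R3 and R4 for 16, but a cheaper cover exists.
R4 alone covers Ash, Teak, Cedar — every station.
Total annual cost: 12.
No cover costs less than 12.

12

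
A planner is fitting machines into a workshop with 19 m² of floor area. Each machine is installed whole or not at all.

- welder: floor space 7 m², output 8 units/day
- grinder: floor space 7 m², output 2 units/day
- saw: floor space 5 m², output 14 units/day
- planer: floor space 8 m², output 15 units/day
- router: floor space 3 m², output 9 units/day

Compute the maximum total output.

38

Take saw, planer, and router: floor space 5 + 8 + 3 = 16 ≤ 19, output 14 + 15 + 9 = 38.
No other feasible combination does better.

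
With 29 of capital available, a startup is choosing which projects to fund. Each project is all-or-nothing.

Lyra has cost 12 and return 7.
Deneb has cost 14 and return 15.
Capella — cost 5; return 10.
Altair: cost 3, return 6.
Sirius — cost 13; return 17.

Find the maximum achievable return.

This is an integer program with binary decision variables.
Take Capella, Altair, and Sirius: cost 5 + 3 + 13 = 21 ≤ 29, return 10 + 6 + 17 = 33.
No other feasible combination does better.

33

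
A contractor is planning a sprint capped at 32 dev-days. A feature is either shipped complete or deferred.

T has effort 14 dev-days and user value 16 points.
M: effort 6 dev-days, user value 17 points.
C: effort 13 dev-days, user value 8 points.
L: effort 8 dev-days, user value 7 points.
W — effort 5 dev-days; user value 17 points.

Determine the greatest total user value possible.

M + C + L + W: effort 6 + 13 + 8 + 5 = 32 ≤ 32, user value 17 + 8 + 7 + 17 = 49.
T + M + W: effort 14 + 6 + 5 = 25 ≤ 32, user value 16 + 17 + 17 = 50.
M + C + W: effort 6 + 13 + 5 = 24 ≤ 32, user value 17 + 8 + 17 = 42.
Best is T, M, and W with total user value 50.

50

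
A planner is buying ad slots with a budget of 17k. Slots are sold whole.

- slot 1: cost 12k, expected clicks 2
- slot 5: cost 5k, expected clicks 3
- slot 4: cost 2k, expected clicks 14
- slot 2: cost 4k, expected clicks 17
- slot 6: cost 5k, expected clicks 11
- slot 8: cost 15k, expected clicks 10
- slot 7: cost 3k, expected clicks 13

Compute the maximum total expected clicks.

slot 5 + slot 4 + slot 2 + slot 7: cost 5 + 2 + 4 + 3 = 14 ≤ 17, expected clicks 3 + 14 + 17 + 13 = 47.
slot 4 + slot 2 + slot 6 + slot 7: cost 2 + 4 + 5 + 3 = 14 ≤ 17, expected clicks 14 + 17 + 11 + 13 = 55.
slot 5 + slot 4 + slot 2 + slot 6: cost 5 + 2 + 4 + 5 = 16 ≤ 17, expected clicks 3 + 14 + 17 + 11 = 45.
Best is slot 4, slot 2, slot 6, and slot 7 with total expected clicks 55.

55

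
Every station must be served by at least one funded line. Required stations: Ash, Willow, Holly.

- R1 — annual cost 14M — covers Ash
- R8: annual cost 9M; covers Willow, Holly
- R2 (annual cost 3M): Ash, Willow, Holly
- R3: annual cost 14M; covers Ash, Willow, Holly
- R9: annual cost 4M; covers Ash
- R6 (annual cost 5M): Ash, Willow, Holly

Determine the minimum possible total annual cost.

R2 alone covers Ash, Willow, Holly — every station.
Total annual cost: 3.

3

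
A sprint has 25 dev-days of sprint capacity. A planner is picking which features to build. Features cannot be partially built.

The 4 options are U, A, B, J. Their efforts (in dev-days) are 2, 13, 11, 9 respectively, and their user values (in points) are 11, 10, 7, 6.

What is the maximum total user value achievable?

27

U + A + J: effort 2 + 13 + 9 = 24 ≤ 25, user value 11 + 10 + 6 = 27.
U + B + J: effort 2 + 11 + 9 = 22 ≤ 25, user value 11 + 7 + 6 = 24.
U + A: effort 2 + 13 = 15 ≤ 25, user value 11 + 10 = 21.
Best is U, A, and J with total user value 27.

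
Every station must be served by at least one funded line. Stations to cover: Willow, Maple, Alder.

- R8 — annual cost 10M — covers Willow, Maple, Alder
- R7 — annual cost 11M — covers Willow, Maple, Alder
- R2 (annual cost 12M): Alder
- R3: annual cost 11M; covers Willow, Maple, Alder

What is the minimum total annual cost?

This is a weighted set-cover instance.
R8 alone covers Willow, Maple, Alder — every station.
Total annual cost: 10.
No cover costs less than 10.

10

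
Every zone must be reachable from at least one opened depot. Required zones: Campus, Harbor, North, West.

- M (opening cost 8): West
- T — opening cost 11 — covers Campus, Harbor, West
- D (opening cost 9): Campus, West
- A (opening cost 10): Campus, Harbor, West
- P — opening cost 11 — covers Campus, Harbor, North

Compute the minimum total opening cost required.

The greedy cost-per-new-zone heuristic would pick A and P for 21, but a cheaper cover exists.
Choose M and P: together they cover Campus, Harbor, North, West — every zone.
Total opening cost: 8 + 11 = 19.
No cover costs less than 19.

19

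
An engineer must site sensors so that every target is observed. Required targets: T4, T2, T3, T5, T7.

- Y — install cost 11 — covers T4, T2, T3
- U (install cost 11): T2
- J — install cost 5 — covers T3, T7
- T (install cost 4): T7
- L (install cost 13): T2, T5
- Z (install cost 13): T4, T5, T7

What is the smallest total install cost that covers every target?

Choose Y and Z: together they cover T4, T2, T3, T5, T7 — every target.
Total install cost: 11 + 13 = 24.

24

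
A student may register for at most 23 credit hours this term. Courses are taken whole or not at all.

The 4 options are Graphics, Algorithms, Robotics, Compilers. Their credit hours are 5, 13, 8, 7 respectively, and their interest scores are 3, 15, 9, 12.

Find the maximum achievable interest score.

27

Algorithms + Compilers: credit hours 13 + 7 = 20 ≤ 23, interest score 15 + 12 = 27.
Graphics + Robotics + Compilers: credit hours 5 + 8 + 7 = 20 ≤ 23, interest score 3 + 9 + 12 = 24.
Algorithms + Robotics: credit hours 13 + 8 = 21 ≤ 23, interest score 15 + 9 = 24.
Best is Algorithms and Compilers with total interest score 27.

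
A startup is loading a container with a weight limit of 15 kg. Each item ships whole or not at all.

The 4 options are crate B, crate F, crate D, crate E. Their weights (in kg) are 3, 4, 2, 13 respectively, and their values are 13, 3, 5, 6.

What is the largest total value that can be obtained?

21

This is a 0-1 knapsack instance.
crate B + crate F: weight 3 + 4 = 7 ≤ 15, value 13 + 3 = 16.
crate B + crate F + crate D: weight 3 + 4 + 2 = 9 ≤ 15, value 13 + 3 + 5 = 21.
crate B + crate D: weight 3 + 2 = 5 ≤ 15, value 13 + 5 = 18.
Best is crate B, crate F, and crate D with total value 21.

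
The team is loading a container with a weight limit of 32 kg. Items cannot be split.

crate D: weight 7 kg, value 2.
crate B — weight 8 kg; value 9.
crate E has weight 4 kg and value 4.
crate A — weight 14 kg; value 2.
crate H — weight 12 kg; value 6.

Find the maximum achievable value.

This is a 0-1 knapsack instance.
Allowing fractional choices, the relaxed optimum would be about 21.1, but items are indivisible.
crate D + crate B + crate H: weight 7 + 8 + 12 = 27 ≤ 32, value 2 + 9 + 6 = 17.
crate D + crate B + crate E + crate H: weight 7 + 8 + 4 + 12 = 31 ≤ 32, value 2 + 9 + 4 + 6 = 21.
crate B + crate E + crate H: weight 8 + 4 + 12 = 24 ≤ 32, value 9 + 4 + 6 = 19.
Best is crate D, crate B, crate E, and crate H with total value 21.

21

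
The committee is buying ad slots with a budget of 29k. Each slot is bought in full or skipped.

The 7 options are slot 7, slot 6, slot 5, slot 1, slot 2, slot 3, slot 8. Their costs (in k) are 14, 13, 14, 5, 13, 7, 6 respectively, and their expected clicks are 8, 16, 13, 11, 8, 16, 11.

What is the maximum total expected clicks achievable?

43

Treat it as a binary knapsack problem.
Allowing fractional choices, the relaxed optimum would be about 51.5, but ad slots are indivisible.
slot 6 + slot 1 + slot 3: cost 13 + 5 + 7 = 25 ≤ 29, expected clicks 16 + 11 + 16 = 43.
slot 6 + slot 3 + slot 8: cost 13 + 7 + 6 = 26 ≤ 29, expected clicks 16 + 16 + 11 = 43.
The maximum expected clicks is 43; one optimal choice is slot 6, slot 1, and slot 3.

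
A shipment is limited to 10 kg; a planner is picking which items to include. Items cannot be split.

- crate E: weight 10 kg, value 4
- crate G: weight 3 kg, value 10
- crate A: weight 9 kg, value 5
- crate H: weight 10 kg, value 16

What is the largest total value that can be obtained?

Allowing fractional choices, the relaxed optimum would be about 21.2, but items are indivisible.
crate H: weight 10 ≤ 10, value 16.
crate G: weight 3 ≤ 10, value 10.
crate A: weight 9 ≤ 10, value 5.
Best is crate H with total value 16.

16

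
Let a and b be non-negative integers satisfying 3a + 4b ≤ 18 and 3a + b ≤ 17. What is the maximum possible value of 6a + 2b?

(a,b)=(5,0) is feasible, giving 30.
(a,b)=(4,1) is feasible, giving 26.
No feasible integer point exceeds 30.

30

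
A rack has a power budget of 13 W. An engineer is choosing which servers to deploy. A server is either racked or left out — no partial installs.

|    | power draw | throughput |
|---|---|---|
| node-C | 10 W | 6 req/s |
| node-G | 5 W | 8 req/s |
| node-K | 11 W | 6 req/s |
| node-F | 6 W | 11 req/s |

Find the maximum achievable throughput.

This is an integer program with binary decision variables.
Allowing fractional choices, the relaxed optimum would be about 20.2, but servers are indivisible.
node-F: power draw 6 ≤ 13, throughput 11.
node-G + node-F: power draw 5 + 6 = 11 ≤ 13, throughput 8 + 11 = 19.
Best is node-G and node-F with total throughput 19.

19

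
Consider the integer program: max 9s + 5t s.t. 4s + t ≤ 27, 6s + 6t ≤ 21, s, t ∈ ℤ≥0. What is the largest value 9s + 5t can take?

27

The continuous relaxation peaks at (3.5, 0) with value 31.50; rounding to a feasible lattice point costs some objective.
(s,t)=(3,0) is feasible, giving 27.
(s,t)=(2,1) is feasible, giving 23.
(s,t)=(2,0) is feasible, giving 18.
No feasible integer point exceeds 27.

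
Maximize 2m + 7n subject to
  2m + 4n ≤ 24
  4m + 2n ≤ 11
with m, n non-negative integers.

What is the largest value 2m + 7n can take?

35

(m,n)=(0,5) is feasible, giving 35.
(m,n)=(0,4) is feasible, giving 28.
No feasible integer point exceeds 35.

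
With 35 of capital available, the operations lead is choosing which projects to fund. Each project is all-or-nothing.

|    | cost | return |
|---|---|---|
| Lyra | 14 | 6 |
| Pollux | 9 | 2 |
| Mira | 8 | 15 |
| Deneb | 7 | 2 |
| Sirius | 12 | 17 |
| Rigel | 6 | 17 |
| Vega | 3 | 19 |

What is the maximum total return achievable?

Mira + Sirius + Rigel + Vega: cost 8 + 12 + 6 + 3 = 29 ≤ 35, return 15 + 17 + 17 + 19 = 68.
Lyra + Mira + Rigel + Vega: cost 14 + 8 + 6 + 3 = 31 ≤ 35, return 6 + 15 + 17 + 19 = 57.
Lyra + Sirius + Rigel + Vega: cost 14 + 12 + 6 + 3 = 35 ≤ 35, return 6 + 17 + 17 + 19 = 59.
Best is Mira, Sirius, Rigel, and Vega with total return 68.

68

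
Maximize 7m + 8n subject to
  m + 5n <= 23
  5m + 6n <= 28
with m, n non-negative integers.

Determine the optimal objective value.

Relaxing integrality, the LP optimum is 39.20 at (m,n) = (5.6, 0), which is not an integer point.
(m,n)=(2,3): 1·2+5·3=17≤23, 5·2+6·3=28≤28, objective 38.
(m,n)=(3,2): 1·3+5·2=13≤23, 5·3+6·2=27≤28, objective 37.
Maximum is 38 at (m,n)=(2,3).

38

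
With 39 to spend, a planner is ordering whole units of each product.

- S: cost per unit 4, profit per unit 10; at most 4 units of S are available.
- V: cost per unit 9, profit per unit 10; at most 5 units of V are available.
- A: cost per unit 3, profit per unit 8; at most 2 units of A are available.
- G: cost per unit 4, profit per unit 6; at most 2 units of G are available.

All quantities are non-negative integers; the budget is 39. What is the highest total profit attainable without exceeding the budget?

78

A has the best ratio (8/3); taking only A gives at most 2×8 = 16 (stopped by the supply cap of 2).
Mixing does better — 4×S, 1×V, 2×A, and 2×G: cost 39 ≤ 39, profit 4·10 + 1·10 + 2·8 + 2·6 = 78.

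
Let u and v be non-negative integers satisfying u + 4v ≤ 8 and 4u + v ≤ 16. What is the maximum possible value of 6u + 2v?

24

The continuous relaxation peaks at (3.73, 1.07) with value 24.53; rounding to a feasible lattice point costs some objective.
(u,v)=(4,0): 1·4+4·0=4≤8, 4·4+1·0=16≤16, objective 24.
(u,v)=(3,1): 1·3+4·1=7≤8, 4·3+1·1=13≤16, objective 20.
Maximum is 24 at (u,v)=(4,0).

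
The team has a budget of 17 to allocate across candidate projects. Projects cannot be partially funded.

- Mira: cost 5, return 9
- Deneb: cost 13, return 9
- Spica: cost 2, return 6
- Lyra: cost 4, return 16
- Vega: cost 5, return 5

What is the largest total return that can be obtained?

Take Mira, Spica, Lyra, and Vega: cost 5 + 2 + 4 + 5 = 16 ≤ 17, return 9 + 6 + 16 + 5 = 36.
No other feasible combination does better.

36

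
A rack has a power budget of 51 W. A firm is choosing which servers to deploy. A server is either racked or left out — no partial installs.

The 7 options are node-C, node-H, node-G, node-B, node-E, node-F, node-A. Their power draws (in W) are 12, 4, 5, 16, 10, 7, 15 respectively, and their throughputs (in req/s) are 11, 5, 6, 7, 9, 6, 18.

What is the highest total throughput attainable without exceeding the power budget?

50

Allowing fractional choices, the relaxed optimum would be about 53.3, but servers are indivisible.
node-C + node-H + node-G + node-E + node-A: power draw 12 + 4 + 5 + 10 + 15 = 46 ≤ 51, throughput 11 + 5 + 6 + 9 + 18 = 49.
node-C + node-G + node-E + node-F + node-A: power draw 12 + 5 + 10 + 7 + 15 = 49 ≤ 51, throughput 11 + 6 + 9 + 6 + 18 = 50.
Best is node-C, node-G, node-E, node-F, and node-A with total throughput 50.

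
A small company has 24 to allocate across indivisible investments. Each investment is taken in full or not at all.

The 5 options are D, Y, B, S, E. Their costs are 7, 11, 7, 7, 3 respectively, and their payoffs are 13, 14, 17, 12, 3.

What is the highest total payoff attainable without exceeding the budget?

45

Treat it as a binary knapsack problem.
Allowing fractional choices, the relaxed optimum would be about 45.8, but investments are indivisible.
D + B + S: cost 7 + 7 + 7 = 21 ≤ 24, payoff 13 + 17 + 12 = 42.
D + B + S + E: cost 7 + 7 + 7 + 3 = 24 ≤ 24, payoff 13 + 17 + 12 + 3 = 45.
Y + B + E: cost 11 + 7 + 3 = 21 ≤ 24, payoff 14 + 17 + 3 = 34.
Best is D, B, S, and E with total payoff 45.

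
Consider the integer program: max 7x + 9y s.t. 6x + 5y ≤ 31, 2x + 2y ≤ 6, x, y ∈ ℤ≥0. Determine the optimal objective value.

27

(x,y)=(0,3): 6·0+5·3=15≤31, 2·0+2·3=6≤6, objective 27.
(x,y)=(1,2): 6·1+5·2=16≤31, 2·1+2·2=6≤6, objective 25.
(x,y)=(0,2): 6·0+5·2=10≤31, 2·0+2·2=4≤6, objective 18.
Maximum is 27 at (x,y)=(0,3).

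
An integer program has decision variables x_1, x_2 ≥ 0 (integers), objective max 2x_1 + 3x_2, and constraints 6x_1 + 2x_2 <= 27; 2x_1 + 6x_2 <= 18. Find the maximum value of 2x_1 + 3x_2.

12

The continuous relaxation peaks at (3.94, 1.69) with value 12.94; rounding to a feasible lattice point costs some objective.
(x_1,x_2)=(3,2): 6·3+2·2=22≤27, 2·3+6·2=18≤18, objective 12.
(x_1,x_2)=(4,1): 6·4+2·1=26≤27, 2·4+6·1=14≤18, objective 11.
(x_1,x_2)=(2,2): 6·2+2·2=16≤27, 2·2+6·2=16≤18, objective 10.
The best lattice point is (3,2), giving 12.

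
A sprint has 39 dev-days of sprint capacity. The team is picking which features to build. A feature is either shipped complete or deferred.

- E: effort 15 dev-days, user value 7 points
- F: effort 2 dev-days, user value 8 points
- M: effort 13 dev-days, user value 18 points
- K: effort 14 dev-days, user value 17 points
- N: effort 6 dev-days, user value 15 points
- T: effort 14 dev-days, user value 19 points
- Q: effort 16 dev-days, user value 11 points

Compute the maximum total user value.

Take F, M, N, and T: effort 2 + 13 + 6 + 14 = 35 ≤ 39, user value 8 + 18 + 15 + 19 = 60.
No other feasible combination does better.

60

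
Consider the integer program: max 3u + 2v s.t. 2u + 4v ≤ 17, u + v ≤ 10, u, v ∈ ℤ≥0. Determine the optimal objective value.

The continuous relaxation peaks at (8.5, 0) with value 25.50; rounding to a feasible lattice point costs some objective.
(u,v)=(8,0): 2·8+4·0=16≤17, 1·8+1·0=8≤10, objective 24.
(u,v)=(7,0): 2·7+4·0=14≤17, 1·7+1·0=7≤10, objective 21.
Maximum is 24 at (u,v)=(8,0).

24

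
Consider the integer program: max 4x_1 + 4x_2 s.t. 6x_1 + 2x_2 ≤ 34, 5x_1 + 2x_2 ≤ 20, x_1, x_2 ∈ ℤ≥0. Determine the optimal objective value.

(x_1,x_2)=(0,10): 6·0+2·10=20≤34, 5·0+2·10=20≤20, objective 40.
(x_1,x_2)=(0,9): 6·0+2·9=18≤34, 5·0+2·9=18≤20, objective 36.
The best lattice point is (0,10), giving 40.

40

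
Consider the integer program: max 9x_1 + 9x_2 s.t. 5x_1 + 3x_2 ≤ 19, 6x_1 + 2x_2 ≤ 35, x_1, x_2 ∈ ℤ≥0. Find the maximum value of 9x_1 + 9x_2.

The continuous relaxation peaks at (0, 6.33) with value 57.00; rounding to a feasible lattice point costs some objective.
(x_1,x_2)=(0,6) is feasible, giving 54.
(x_1,x_2)=(0,5) is feasible, giving 45.
The best lattice point is (0,6), giving 54.

54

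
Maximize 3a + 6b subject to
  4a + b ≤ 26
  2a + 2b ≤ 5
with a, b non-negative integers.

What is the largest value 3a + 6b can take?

Relaxing integrality, the LP optimum is 15.00 at (a,b) = (0, 2.5), which is not an integer point.
(a,b)=(0,2): 4·0+1·2=2≤26, 2·0+2·2=4≤5, objective 12.
(a,b)=(1,1): 4·1+1·1=5≤26, 2·1+2·1=4≤5, objective 9.
(a,b)=(0,1): 4·0+1·1=1≤26, 2·0+2·1=2≤5, objective 6.
No feasible integer point exceeds 12.

12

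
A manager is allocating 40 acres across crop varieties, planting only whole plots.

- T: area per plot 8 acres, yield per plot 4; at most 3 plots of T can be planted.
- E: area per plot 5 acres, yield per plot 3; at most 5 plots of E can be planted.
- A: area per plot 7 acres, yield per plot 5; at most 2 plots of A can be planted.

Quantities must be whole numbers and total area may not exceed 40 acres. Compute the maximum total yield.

A has the best ratio (5/7); taking only A gives at most 2×5 = 10 (stopped by the supply cap of 2).
Mixing does better — 5×E and 2×A: area 39 ≤ 40, yield 5·3 + 2·5 = 25.

25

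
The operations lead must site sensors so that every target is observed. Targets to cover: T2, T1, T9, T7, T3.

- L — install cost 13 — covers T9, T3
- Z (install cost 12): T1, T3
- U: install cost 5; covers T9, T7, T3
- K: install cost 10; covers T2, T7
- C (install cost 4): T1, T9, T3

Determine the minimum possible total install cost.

14

This is a weighted set-cover instance.
The greedy cost-per-new-target heuristic would pick C, U, and K for 19, but a cheaper cover exists.
Choose K and C: together they cover T2, T1, T9, T7, T3 — every target.
Total install cost: 10 + 4 = 14.
No cover costs less than 14.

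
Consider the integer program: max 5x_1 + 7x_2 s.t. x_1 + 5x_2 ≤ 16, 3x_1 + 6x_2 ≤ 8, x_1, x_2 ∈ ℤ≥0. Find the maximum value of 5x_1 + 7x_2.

(x_1,x_2)=(2,0) is feasible, giving 10.
(x_1,x_2)=(1,0) is feasible, giving 5.
Maximum is 10 at (x_1,x_2)=(2,0).

10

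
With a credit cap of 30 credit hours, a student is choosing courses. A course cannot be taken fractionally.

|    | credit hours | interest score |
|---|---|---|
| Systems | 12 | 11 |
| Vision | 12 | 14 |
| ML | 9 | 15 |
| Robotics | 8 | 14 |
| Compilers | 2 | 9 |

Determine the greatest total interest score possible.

Systems + ML + Robotics: credit hours 12 + 9 + 8 = 29 ≤ 30, interest score 11 + 15 + 14 = 40.
ML + Robotics + Compilers: credit hours 9 + 8 + 2 = 19 ≤ 30, interest score 15 + 14 + 9 = 38.
Vision + ML + Robotics: credit hours 12 + 9 + 8 = 29 ≤ 30, interest score 14 + 15 + 14 = 43.
Best is Vision, ML, and Robotics with total interest score 43.

43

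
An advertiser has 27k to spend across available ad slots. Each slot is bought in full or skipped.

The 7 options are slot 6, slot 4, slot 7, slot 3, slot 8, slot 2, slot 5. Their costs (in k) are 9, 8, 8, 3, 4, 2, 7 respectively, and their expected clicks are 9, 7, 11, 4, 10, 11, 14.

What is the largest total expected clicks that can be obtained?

Take slot 7, slot 3, slot 8, slot 2, and slot 5: cost 8 + 3 + 4 + 2 + 7 = 24 ≤ 27, expected clicks 11 + 4 + 10 + 11 + 14 = 50.
No other feasible combination does better.

50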